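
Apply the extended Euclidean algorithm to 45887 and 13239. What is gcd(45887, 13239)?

Euclidean algorithm:
45887 = 3*13239 + 6170
13239 = 2*6170 + 899
6170 = 6*899 + 776
899 = 1*776 + 123
776 = 6*123 + 38
123 = 3*38 + 9
38 = 4*9 + 2
9 = 4*2 + 1
2 = 2*1 + 0
gcd(45887, 13239) = 1.
Express as a combination:
1 = 9 − 4·2
1 = −4·38 + 17·9
1 = 17·123 − 55·38
1 = −55·776 + 347·123
1 = 347·899 − 402·776
1 = −402·6170 + 2759·899
1 = 2759·13239 − 5920·6170
1 = −5920·45887 + 20519·13239
So 1 = (-5920)·45887 + (20519)·13239.

1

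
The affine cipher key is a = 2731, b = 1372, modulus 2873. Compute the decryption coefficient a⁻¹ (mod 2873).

2003

Apply the Euclidean algorithm to 2873 and 2731:
2873 = 1*2731 + 142
2731 = 19*142 + 33
142 = 4*33 + 10
33 = 3*10 + 3
10 = 3*3 + 1
3 = 3*1 + 0
The gcd is 1. Working backward:
1 = 10 − 3·3
1 = −3·33 + 10·10
1 = 10·142 − 43·33
1 = −43·2731 + 827·142
1 = 827·2873 − 870·2731
Thus 2731·(-870) ≡ 1 (mod 2873); reducing, -870 mod 2873 = 2003.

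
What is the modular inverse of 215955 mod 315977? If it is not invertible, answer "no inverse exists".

Extended Euclidean algorithm:
315977 = 1*215955 + 100022
215955 = 2*100022 + 15911
100022 = 6*15911 + 4556
15911 = 3*4556 + 2243
4556 = 2*2243 + 70
2243 = 32*70 + 3
70 = 23*3 + 1
3 = 3*1 + 0
The gcd is 1. Working backward:
1 = 70 − 23·3
1 = −23·2243 + 737·70
1 = 737·4556 − 1497·2243
1 = −1497·15911 + 5228·4556
1 = 5228·100022 − 32865·15911
1 = −32865·215955 + 70958·100022
1 = 70958·315977 − 103823·215955
So 215955·(-103823) ≡ 1 (mod 315977), and -103823 ≡ 212154 (mod 315977).

212154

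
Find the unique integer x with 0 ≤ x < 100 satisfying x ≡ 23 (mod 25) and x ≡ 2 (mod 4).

Write x = 23 + 25·k. Then 25·k ≡ 2 − 23 ≡ 3 (mod 4).
Need 25⁻¹ mod 4. Extended Euclid on (4, 1):
4 = 4·1 + 0
25⁻¹ ≡ 1 (mod 4), so k ≡ 1·3 ≡ 3 (mod 4).
x = 23 + 25·3 = 98.

98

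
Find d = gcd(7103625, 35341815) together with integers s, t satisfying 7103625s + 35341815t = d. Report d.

Repeated division:
35341815 = 4×7103625 + 6927315
7103625 = 1×6927315 + 176310
6927315 = 39×176310 + 51225
176310 = 3×51225 + 22635
51225 = 2×22635 + 5955
22635 = 3×5955 + 4770
5955 = 1×4770 + 1185
4770 = 4×1185 + 30
1185 = 39×30 + 15
30 = 2×15 + 0
gcd(7103625, 35341815) = 15.
Back-substituting:
15 = 1185 − 39·30
15 = −39·4770 + 157·1185
15 = 157·5955 − 196·4770
15 = −196·22635 + 745·5955
15 = 745·51225 − 1686·22635
15 = −1686·176310 + 5803·51225
15 = 5803·6927315 − 228003·176310
15 = −228003·7103625 + 233806·6927315
15 = 233806·35341815 − 1163227·7103625
So 15 = (233806)·35341815 + (-1163227)·7103625.

15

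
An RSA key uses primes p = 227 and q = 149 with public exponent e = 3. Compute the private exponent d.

22299

φ(n) = (p−1)(q−1) = 226·148 = 33448.
Need d with 3·d ≡ 1 (mod 33448). Apply the extended Euclidean algorithm:
33448 = 11149·3 + 1
3 = 3·1 + 0
Back-substitute:
1 = 33448 − 11149·3
So 3·(-11149) ≡ 1 (mod 33448), hence d ≡ -11149 ≡ 22299 (mod 33448).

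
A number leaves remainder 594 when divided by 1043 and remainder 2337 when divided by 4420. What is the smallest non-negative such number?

64217

Write x = 594 + 1043·k. Then 1043·k ≡ 2337 − 594 ≡ 1743 (mod 4420).
Need 1043⁻¹ mod 4420. Extended Euclid on (4420, 1043):
4420 = 4×1043 + 248
1043 = 4×248 + 51
248 = 4×51 + 44
51 = 1×44 + 7
44 = 6×7 + 2
7 = 3×2 + 1
2 = 2×1 + 0
Back-substitute:
1 = 7 − 3·2
1 = −3·44 + 19·7
1 = 19·51 − 22·44
1 = −22·248 + 107·51
1 = 107·1043 − 450·248
1 = −450·4420 + 1907·1043
1043⁻¹ ≡ 1907 (mod 4420), so k ≡ 1907·1743 ≡ 61 (mod 4420).
x = 594 + 1043·61 = 64217.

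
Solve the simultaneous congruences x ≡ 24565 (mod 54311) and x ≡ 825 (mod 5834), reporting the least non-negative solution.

147641863

Write x = 24565 + 54311·k. Then 54311·k ≡ 825 − 24565 ≡ 5430 (mod 5834).
Need 54311⁻¹ mod 5834. Extended Euclid on (5834, 1805):
5834 = 3·1805 + 419
1805 = 4·419 + 129
419 = 3·129 + 32
129 = 4·32 + 1
32 = 32·1 + 0
Back-substitute:
1 = 129 − 4·32
1 = −4·419 + 13·129
1 = 13·1805 − 56·419
1 = −56·5834 + 181·1805
54311⁻¹ ≡ 181 (mod 5834), so k ≡ 181·5430 ≡ 2718 (mod 5834).
x = 24565 + 54311·2718 = 147641863.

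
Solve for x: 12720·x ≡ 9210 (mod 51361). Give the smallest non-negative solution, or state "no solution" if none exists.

First find gcd(12720, 51361):
51361 = 4×12720 + 481
12720 = 26×481 + 214
481 = 2×214 + 53
214 = 4×53 + 2
53 = 26×2 + 1
2 = 2×1 + 0
gcd = 1, so a unique solution mod 51361 exists.
Back-substitute for the Bézout coefficients:
1 = 53 − 26·2
1 = −26·214 + 105·53
1 = 105·481 − 236·214
1 = −236·12720 + 6241·481
1 = 6241·51361 − 25200·12720
So 12720·(-25200) ≡ 1 (mod 51361), giving 12720⁻¹ ≡ 26161.
x ≡ 12720⁻¹·9210 ≡ 26161·9210 ≡ 8359 (mod 51361).

8359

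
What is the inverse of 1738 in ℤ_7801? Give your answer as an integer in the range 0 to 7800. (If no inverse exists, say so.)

6046

Apply the Euclidean algorithm to 7801 and 1738:
7801 = 4·1738 + 849
1738 = 2·849 + 40
849 = 21·40 + 9
40 = 4·9 + 4
9 = 2·4 + 1
4 = 4·1 + 0
Since gcd(1738, 7801) = 1, back-substitute to write 1 as a combination:
1 = 9 − 2·4
1 = −2·40 + 9·9
1 = 9·849 − 191·40
1 = −191·1738 + 391·849
1 = 391·7801 − 1755·1738
Thus 1738·(-1755) ≡ 1 (mod 7801); reducing, -1755 mod 7801 = 6046.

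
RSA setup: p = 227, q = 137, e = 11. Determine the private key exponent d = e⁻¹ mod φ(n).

φ(n) = (p−1)(q−1) = 226·136 = 30736.
Need d with 11·d ≡ 1 (mod 30736). Apply the extended Euclidean algorithm:
30736 = 2794·11 + 2
11 = 5·2 + 1
2 = 2·1 + 0
Back-substitute:
1 = 11 − 5·2
1 = −5·30736 + 13971·11
So 11·13971 ≡ 1 (mod 30736), hence d = 13971.

13971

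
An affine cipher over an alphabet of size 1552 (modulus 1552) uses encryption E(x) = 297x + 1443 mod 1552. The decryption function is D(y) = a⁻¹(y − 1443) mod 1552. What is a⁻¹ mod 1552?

857

Run Euclid on (1552, 297):
1552 = 5*297 + 67
297 = 4*67 + 29
67 = 2*29 + 9
29 = 3*9 + 2
9 = 4*2 + 1
2 = 2*1 + 0
gcd = 1, so the inverse exists. Back-substitute:
1 = 9 − 4·2
1 = −4·29 + 13·9
1 = 13·67 − 30·29
1 = −30·297 + 133·67
1 = 133·1552 − 695·297
Hence 297⁻¹ ≡ -695 ≡ 857 (mod 1552).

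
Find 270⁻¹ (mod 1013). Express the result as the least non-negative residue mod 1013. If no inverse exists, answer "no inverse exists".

Extended Euclidean algorithm:
1013 = 3×270 + 203
270 = 1×203 + 67
203 = 3×67 + 2
67 = 33×2 + 1
2 = 2×1 + 0
The gcd is 1. Working backward:
1 = 67 − 33·2
1 = −33·203 + 100·67
1 = 100·270 − 133·203
1 = −133·1013 + 499·270
So 270·499 ≡ 1 (mod 1013).

499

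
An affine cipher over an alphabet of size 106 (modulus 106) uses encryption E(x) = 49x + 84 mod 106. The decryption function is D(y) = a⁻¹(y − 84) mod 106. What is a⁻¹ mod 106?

Run Euclid on (106, 49):
106 = 2×49 + 8
49 = 6×8 + 1
8 = 8×1 + 0
gcd = 1, so the inverse exists. Back-substitute:
1 = 49 − 6·8
1 = −6·106 + 13·49
So 49·13 ≡ 1 (mod 106).

13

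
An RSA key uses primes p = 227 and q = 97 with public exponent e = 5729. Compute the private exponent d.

φ(n) = (p−1)(q−1) = 226·96 = 21696.
Need d with 5729·d ≡ 1 (mod 21696). Apply the extended Euclidean algorithm:
21696 = 3*5729 + 4509
5729 = 1*4509 + 1220
4509 = 3*1220 + 849
1220 = 1*849 + 371
849 = 2*371 + 107
371 = 3*107 + 50
107 = 2*50 + 7
50 = 7*7 + 1
7 = 7*1 + 0
Back-substitute:
1 = 50 − 7·7
1 = −7·107 + 15·50
1 = 15·371 − 52·107
1 = −52·849 + 119·371
1 = 119·1220 − 171·849
1 = −171·4509 + 632·1220
1 = 632·5729 − 803·4509
1 = −803·21696 + 3041·5729
So 5729·3041 ≡ 1 (mod 21696), hence d = 3041.

3041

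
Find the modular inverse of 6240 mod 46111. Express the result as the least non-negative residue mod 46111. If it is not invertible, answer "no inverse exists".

Compute gcd(6240, 46111):
46111 = 7*6240 + 2431
6240 = 2*2431 + 1378
2431 = 1*1378 + 1053
1378 = 1*1053 + 325
1053 = 3*325 + 78
325 = 4*78 + 13
78 = 6*13 + 0
gcd(6240, 46111) = 13 ≠ 1, so 6240 has no multiplicative inverse modulo 46111.

no inverse exists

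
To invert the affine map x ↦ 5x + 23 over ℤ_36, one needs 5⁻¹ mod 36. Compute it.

29

Run Euclid on (36, 5):
36 = 7×5 + 1
5 = 5×1 + 0
The gcd is 1. Working backward:
1 = 36 − 7·5
Thus 5·(-7) ≡ 1 (mod 36); reducing, -7 mod 36 = 29.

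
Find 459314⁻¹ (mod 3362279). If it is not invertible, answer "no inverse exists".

3243201

gcd(3362279, 459314) by repeated division:
3362279 = 7*459314 + 147081
459314 = 3*147081 + 18071
147081 = 8*18071 + 2513
18071 = 7*2513 + 480
2513 = 5*480 + 113
480 = 4*113 + 28
113 = 4*28 + 1
28 = 28*1 + 0
Since gcd(459314, 3362279) = 1, back-substitute to write 1 as a combination:
1 = 113 − 4·28
1 = −4·480 + 17·113
1 = 17·2513 − 89·480
1 = −89·18071 + 640·2513
1 = 640·147081 − 5209·18071
1 = −5209·459314 + 16267·147081
1 = 16267·3362279 − 119078·459314
So 459314·(-119078) ≡ 1 (mod 3362279), and -119078 ≡ 3243201 (mod 3362279).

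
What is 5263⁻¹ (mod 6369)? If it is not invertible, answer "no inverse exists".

Apply the Euclidean algorithm to 6369 and 5263:
6369 = 1×5263 + 1106
5263 = 4×1106 + 839
1106 = 1×839 + 267
839 = 3×267 + 38
267 = 7×38 + 1
38 = 38×1 + 0
The gcd is 1. Working backward:
1 = 267 − 7·38
1 = −7·839 + 22·267
1 = 22·1106 − 29·839
1 = −29·5263 + 138·1106
1 = 138·6369 − 167·5263
So 5263·(-167) ≡ 1 (mod 6369), and -167 ≡ 6202 (mod 6369).

6202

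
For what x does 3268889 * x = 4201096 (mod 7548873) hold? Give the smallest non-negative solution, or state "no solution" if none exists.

4989089

First find gcd(3268889, 7548873):
7548873 = 2*3268889 + 1011095
3268889 = 3*1011095 + 235604
1011095 = 4*235604 + 68679
235604 = 3*68679 + 29567
68679 = 2*29567 + 9545
29567 = 3*9545 + 932
9545 = 10*932 + 225
932 = 4*225 + 32
225 = 7*32 + 1
32 = 32*1 + 0
gcd = 1, so a unique solution mod 7548873 exists.
Back-substitute for the Bézout coefficients:
1 = 225 − 7·32
1 = −7·932 + 29·225
1 = 29·9545 − 297·932
1 = −297·29567 + 920·9545
1 = 920·68679 − 2137·29567
1 = −2137·235604 + 7331·68679
1 = 7331·1011095 − 31461·235604
1 = −31461·3268889 + 101714·1011095
1 = 101714·7548873 − 234889·3268889
So 3268889·(-234889) ≡ 1 (mod 7548873), giving 3268889⁻¹ ≡ 7313984.
x ≡ 3268889⁻¹·4201096 ≡ 7313984·4201096 ≡ 4989089 (mod 7548873).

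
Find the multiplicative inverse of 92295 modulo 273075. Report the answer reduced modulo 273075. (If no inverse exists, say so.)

no inverse exists

Euclidean algorithm on 273075, 92295:
273075 = 2*92295 + 88485
92295 = 1*88485 + 3810
88485 = 23*3810 + 855
3810 = 4*855 + 390
855 = 2*390 + 75
390 = 5*75 + 15
75 = 5*15 + 0
Since gcd = 15 > 1, 92295 is not a unit mod 273075.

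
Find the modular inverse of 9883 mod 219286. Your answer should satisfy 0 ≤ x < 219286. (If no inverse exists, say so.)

7899

Run Euclid on (219286, 9883):
219286 = 22·9883 + 1860
9883 = 5·1860 + 583
1860 = 3·583 + 111
583 = 5·111 + 28
111 = 3·28 + 27
28 = 1·27 + 1
27 = 27·1 + 0
Since gcd(9883, 219286) = 1, back-substitute to write 1 as a combination:
1 = 28 − 27
1 = −111 + 4·28
1 = 4·583 − 21·111
1 = −21·1860 + 67·583
1 = 67·9883 − 356·1860
1 = −356·219286 + 7899·9883
So 9883·7899 ≡ 1 (mod 219286).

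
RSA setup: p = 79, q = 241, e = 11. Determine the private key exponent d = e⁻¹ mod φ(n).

10211

φ(n) = (p−1)(q−1) = 78·240 = 18720.
Need d with 11·d ≡ 1 (mod 18720). Apply the extended Euclidean algorithm:
18720 = 1701*11 + 9
11 = 1*9 + 2
9 = 4*2 + 1
2 = 2*1 + 0
Back-substitute:
1 = 9 − 4·2
1 = −4·11 + 5·9
1 = 5·18720 − 8509·11
So 11·(-8509) ≡ 1 (mod 18720), hence d ≡ -8509 ≡ 10211 (mod 18720).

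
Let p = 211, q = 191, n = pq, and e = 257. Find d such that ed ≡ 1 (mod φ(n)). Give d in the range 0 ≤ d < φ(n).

26393

φ(n) = (p−1)(q−1) = 210·190 = 39900.
Need d with 257·d ≡ 1 (mod 39900). Apply the extended Euclidean algorithm:
39900 = 155×257 + 65
257 = 3×65 + 62
65 = 1×62 + 3
62 = 20×3 + 2
3 = 1×2 + 1
2 = 2×1 + 0
Back-substitute:
1 = 3 − 2
1 = −62 + 21·3
1 = 21·65 − 22·62
1 = −22·257 + 87·65
1 = 87·39900 − 13507·257
So 257·(-13507) ≡ 1 (mod 39900), hence d ≡ -13507 ≡ 26393 (mod 39900).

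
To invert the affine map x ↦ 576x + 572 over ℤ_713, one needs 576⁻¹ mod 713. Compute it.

Extended Euclidean algorithm:
713 = 1*576 + 137
576 = 4*137 + 28
137 = 4*28 + 25
28 = 1*25 + 3
25 = 8*3 + 1
3 = 3*1 + 0
gcd = 1, so the inverse exists. Back-substitute:
1 = 25 − 8·3
1 = −8·28 + 9·25
1 = 9·137 − 44·28
1 = −44·576 + 185·137
1 = 185·713 − 229·576
Hence 576⁻¹ ≡ -229 ≡ 484 (mod 713).

484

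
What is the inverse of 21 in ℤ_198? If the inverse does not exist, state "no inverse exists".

Euclidean algorithm on 198, 21:
198 = 9×21 + 9
21 = 2×9 + 3
9 = 3×3 + 0
Since gcd = 3 > 1, 21 is not a unit mod 198.

no inverse exists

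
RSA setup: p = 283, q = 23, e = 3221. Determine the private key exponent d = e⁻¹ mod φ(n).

5813

φ(n) = (p−1)(q−1) = 282·22 = 6204.
Need d with 3221·d ≡ 1 (mod 6204). Apply the extended Euclidean algorithm:
6204 = 1×3221 + 2983
3221 = 1×2983 + 238
2983 = 12×238 + 127
238 = 1×127 + 111
127 = 1×111 + 16
111 = 6×16 + 15
16 = 1×15 + 1
15 = 15×1 + 0
Back-substitute:
1 = 16 − 15
1 = −111 + 7·16
1 = 7·127 − 8·111
1 = −8·238 + 15·127
1 = 15·2983 − 188·238
1 = −188·3221 + 203·2983
1 = 203·6204 − 391·3221
So 3221·(-391) ≡ 1 (mod 6204), hence d ≡ -391 ≡ 5813 (mod 6204).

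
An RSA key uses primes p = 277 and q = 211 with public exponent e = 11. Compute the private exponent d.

52691

φ(n) = (p−1)(q−1) = 276·210 = 57960.
Need d with 11·d ≡ 1 (mod 57960). Apply the extended Euclidean algorithm:
57960 = 5269·11 + 1
11 = 11·1 + 0
Back-substitute:
1 = 57960 − 5269·11
So 11·(-5269) ≡ 1 (mod 57960), hence d ≡ -5269 ≡ 52691 (mod 57960).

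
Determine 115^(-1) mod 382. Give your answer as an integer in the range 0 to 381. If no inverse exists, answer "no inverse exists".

gcd(382, 115) by repeated division:
382 = 3*115 + 37
115 = 3*37 + 4
37 = 9*4 + 1
4 = 4*1 + 0
gcd = 1, so the inverse exists. Back-substitute:
1 = 37 − 9·4
1 = −9·115 + 28·37
1 = 28·382 − 93·115
Hence 115⁻¹ ≡ -93 ≡ 289 (mod 382).

289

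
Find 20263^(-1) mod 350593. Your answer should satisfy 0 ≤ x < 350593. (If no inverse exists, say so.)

235084

Apply the Euclidean algorithm to 350593 and 20263:
350593 = 17×20263 + 6122
20263 = 3×6122 + 1897
6122 = 3×1897 + 431
1897 = 4×431 + 173
431 = 2×173 + 85
173 = 2×85 + 3
85 = 28×3 + 1
3 = 3×1 + 0
Since gcd(20263, 350593) = 1, back-substitute to write 1 as a combination:
1 = 85 − 28·3
1 = −28·173 + 57·85
1 = 57·431 − 142·173
1 = −142·1897 + 625·431
1 = 625·6122 − 2017·1897
1 = −2017·20263 + 6676·6122
1 = 6676·350593 − 115509·20263
So 20263·(-115509) ≡ 1 (mod 350593), and -115509 ≡ 235084 (mod 350593).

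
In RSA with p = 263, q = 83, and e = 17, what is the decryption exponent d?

φ(n) = (p−1)(q−1) = 262·82 = 21484.
Need d with 17·d ≡ 1 (mod 21484). Apply the extended Euclidean algorithm:
21484 = 1263*17 + 13
17 = 1*13 + 4
13 = 3*4 + 1
4 = 4*1 + 0
Back-substitute:
1 = 13 − 3·4
1 = −3·17 + 4·13
1 = 4·21484 − 5055·17
So 17·(-5055) ≡ 1 (mod 21484), hence d ≡ -5055 ≡ 16429 (mod 21484).

16429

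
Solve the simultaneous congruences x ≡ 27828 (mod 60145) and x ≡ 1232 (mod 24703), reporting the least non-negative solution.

Write x = 27828 + 60145·k. Then 60145·k ≡ 1232 − 27828 ≡ 22810 (mod 24703).
Need 60145⁻¹ mod 24703. Extended Euclid on (24703, 10739):
24703 = 2·10739 + 3225
10739 = 3·3225 + 1064
3225 = 3·1064 + 33
1064 = 32·33 + 8
33 = 4·8 + 1
8 = 8·1 + 0
Back-substitute:
1 = 33 − 4·8
1 = −4·1064 + 129·33
1 = 129·3225 − 391·1064
1 = −391·10739 + 1302·3225
1 = 1302·24703 − 2995·10739
60145⁻¹ ≡ 21708 (mod 24703), so k ≡ 21708·22810 ≡ 12548 (mod 24703).
x = 27828 + 60145·12548 = 754727288.

754727288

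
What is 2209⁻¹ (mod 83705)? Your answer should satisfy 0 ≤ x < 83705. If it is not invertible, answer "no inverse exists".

Extended Euclidean algorithm:
83705 = 37*2209 + 1972
2209 = 1*1972 + 237
1972 = 8*237 + 76
237 = 3*76 + 9
76 = 8*9 + 4
9 = 2*4 + 1
4 = 4*1 + 0
The gcd is 1. Working backward:
1 = 9 − 2·4
1 = −2·76 + 17·9
1 = 17·237 − 53·76
1 = −53·1972 + 441·237
1 = 441·2209 − 494·1972
1 = −494·83705 + 18719·2209
So 2209·18719 ≡ 1 (mod 83705).

18719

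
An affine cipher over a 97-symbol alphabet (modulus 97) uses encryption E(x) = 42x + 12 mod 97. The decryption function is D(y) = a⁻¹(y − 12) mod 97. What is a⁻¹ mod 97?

Extended Euclidean algorithm:
97 = 2·42 + 13
42 = 3·13 + 3
13 = 4·3 + 1
3 = 3·1 + 0
gcd = 1, so the inverse exists. Back-substitute:
1 = 13 − 4·3
1 = −4·42 + 13·13
1 = 13·97 − 30·42
So 42·(-30) ≡ 1 (mod 97), and -30 ≡ 67 (mod 97).

67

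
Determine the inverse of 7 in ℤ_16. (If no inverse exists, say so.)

Apply the Euclidean algorithm to 16 and 7:
16 = 2×7 + 2
7 = 3×2 + 1
2 = 2×1 + 0
Since gcd(7, 16) = 1, back-substitute to write 1 as a combination:
1 = 7 − 3·2
1 = −3·16 + 7·7
So 7·7 ≡ 1 (mod 16).

7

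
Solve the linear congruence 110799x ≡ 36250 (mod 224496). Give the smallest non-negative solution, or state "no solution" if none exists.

gcd(110799, 224496):
224496 = 2*110799 + 2898
110799 = 38*2898 + 675
2898 = 4*675 + 198
675 = 3*198 + 81
198 = 2*81 + 36
81 = 2*36 + 9
36 = 4*9 + 0
gcd = 9, but 9 ∤ 36250, so the congruence has no solution.

no solution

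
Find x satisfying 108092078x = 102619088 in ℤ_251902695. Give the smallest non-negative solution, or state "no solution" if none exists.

162930361

First find gcd(108092078, 251902695):
251902695 = 2×108092078 + 35718539
108092078 = 3×35718539 + 936461
35718539 = 38×936461 + 133021
936461 = 7×133021 + 5314
133021 = 25×5314 + 171
5314 = 31×171 + 13
171 = 13×13 + 2
13 = 6×2 + 1
2 = 2×1 + 0
gcd = 1, so a unique solution mod 251902695 exists.
Back-substitute for the Bézout coefficients:
1 = 13 − 6·2
1 = −6·171 + 79·13
1 = 79·5314 − 2455·171
1 = −2455·133021 + 61454·5314
1 = 61454·936461 − 432633·133021
1 = −432633·35718539 + 16501508·936461
1 = 16501508·108092078 − 49937157·35718539
1 = −49937157·251902695 + 116375822·108092078
So 108092078·(116375822) ≡ 1 (mod 251902695), giving 108092078⁻¹ ≡ 116375822.
x ≡ 108092078⁻¹·102619088 ≡ 116375822·102619088 ≡ 162930361 (mod 251902695).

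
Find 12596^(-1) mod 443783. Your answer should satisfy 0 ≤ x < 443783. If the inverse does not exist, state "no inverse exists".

Apply the Euclidean algorithm to 443783 and 12596:
443783 = 35*12596 + 2923
12596 = 4*2923 + 904
2923 = 3*904 + 211
904 = 4*211 + 60
211 = 3*60 + 31
60 = 1*31 + 29
31 = 1*29 + 2
29 = 14*2 + 1
2 = 2*1 + 0
The gcd is 1. Working backward:
1 = 29 − 14·2
1 = −14·31 + 15·29
1 = 15·60 − 29·31
1 = −29·211 + 102·60
1 = 102·904 − 437·211
1 = −437·2923 + 1413·904
1 = 1413·12596 − 6089·2923
1 = −6089·443783 + 214528·12596
So 12596·214528 ≡ 1 (mod 443783).

214528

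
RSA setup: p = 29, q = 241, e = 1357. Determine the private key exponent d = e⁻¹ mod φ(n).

φ(n) = (p−1)(q−1) = 28·240 = 6720.
Need d with 1357·d ≡ 1 (mod 6720). Apply the extended Euclidean algorithm:
6720 = 4×1357 + 1292
1357 = 1×1292 + 65
1292 = 19×65 + 57
65 = 1×57 + 8
57 = 7×8 + 1
8 = 8×1 + 0
Back-substitute:
1 = 57 − 7·8
1 = −7·65 + 8·57
1 = 8·1292 − 159·65
1 = −159·1357 + 167·1292
1 = 167·6720 − 827·1357
So 1357·(-827) ≡ 1 (mod 6720), hence d ≡ -827 ≡ 5893 (mod 6720).

5893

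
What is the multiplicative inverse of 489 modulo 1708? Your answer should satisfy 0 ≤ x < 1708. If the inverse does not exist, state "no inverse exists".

489

Apply the Euclidean algorithm to 1708 and 489:
1708 = 3×489 + 241
489 = 2×241 + 7
241 = 34×7 + 3
7 = 2×3 + 1
3 = 3×1 + 0
gcd = 1, so the inverse exists. Back-substitute:
1 = 7 − 2·3
1 = −2·241 + 69·7
1 = 69·489 − 140·241
1 = −140·1708 + 489·489
So 489·489 ≡ 1 (mod 1708).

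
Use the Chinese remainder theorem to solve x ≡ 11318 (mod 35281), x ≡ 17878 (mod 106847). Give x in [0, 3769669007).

1831589152

Write x = 11318 + 35281·k. Then 35281·k ≡ 17878 − 11318 ≡ 6560 (mod 106847).
Need 35281⁻¹ mod 106847. Extended Euclid on (106847, 35281):
106847 = 3·35281 + 1004
35281 = 35·1004 + 141
1004 = 7·141 + 17
141 = 8·17 + 5
17 = 3·5 + 2
5 = 2·2 + 1
2 = 2·1 + 0
Back-substitute:
1 = 5 − 2·2
1 = −2·17 + 7·5
1 = 7·141 − 58·17
1 = −58·1004 + 413·141
1 = 413·35281 − 14513·1004
1 = −14513·106847 + 43952·35281
35281⁻¹ ≡ 43952 (mod 106847), so k ≡ 43952·6560 ≡ 51914 (mod 106847).
x = 11318 + 35281·51914 = 1831589152.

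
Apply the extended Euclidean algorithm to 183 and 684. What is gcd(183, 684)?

Repeated division:
684 = 3*183 + 135
183 = 1*135 + 48
135 = 2*48 + 39
48 = 1*39 + 9
39 = 4*9 + 3
9 = 3*3 + 0
gcd(183, 684) = 3.
Working backward:
3 = 39 − 4·9
3 = −4·48 + 5·39
3 = 5·135 − 14·48
3 = −14·183 + 19·135
3 = 19·684 − 71·183
So 3 = (19)·684 + (-71)·183.

3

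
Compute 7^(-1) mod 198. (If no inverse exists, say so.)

gcd(198, 7) by repeated division:
198 = 28*7 + 2
7 = 3*2 + 1
2 = 2*1 + 0
Since gcd(7, 198) = 1, back-substitute to write 1 as a combination:
1 = 7 − 3·2
1 = −3·198 + 85·7
So 7·85 ≡ 1 (mod 198).

85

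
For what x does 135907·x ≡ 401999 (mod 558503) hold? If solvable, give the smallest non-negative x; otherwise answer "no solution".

364355

First find gcd(135907, 558503):
558503 = 4·135907 + 14875
135907 = 9·14875 + 2032
14875 = 7·2032 + 651
2032 = 3·651 + 79
651 = 8·79 + 19
79 = 4·19 + 3
19 = 6·3 + 1
3 = 3·1 + 0
gcd = 1, so a unique solution mod 558503 exists.
Back-substitute for the Bézout coefficients:
1 = 19 − 6·3
1 = −6·79 + 25·19
1 = 25·651 − 206·79
1 = −206·2032 + 643·651
1 = 643·14875 − 4707·2032
1 = −4707·135907 + 43006·14875
1 = 43006·558503 − 176731·135907
So 135907·(-176731) ≡ 1 (mod 558503), giving 135907⁻¹ ≡ 381772.
x ≡ 135907⁻¹·401999 ≡ 381772·401999 ≡ 364355 (mod 558503).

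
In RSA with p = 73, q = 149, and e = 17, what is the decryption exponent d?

3761

φ(n) = (p−1)(q−1) = 72·148 = 10656.
Need d with 17·d ≡ 1 (mod 10656). Apply the extended Euclidean algorithm:
10656 = 626·17 + 14
17 = 1·14 + 3
14 = 4·3 + 2
3 = 1·2 + 1
2 = 2·1 + 0
Back-substitute:
1 = 3 − 2
1 = −14 + 5·3
1 = 5·17 − 6·14
1 = −6·10656 + 3761·17
So 17·3761 ≡ 1 (mod 10656), hence d = 3761.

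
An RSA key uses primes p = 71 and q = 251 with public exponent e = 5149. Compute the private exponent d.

14849

φ(n) = (p−1)(q−1) = 70·250 = 17500.
Need d with 5149·d ≡ 1 (mod 17500). Apply the extended Euclidean algorithm:
17500 = 3*5149 + 2053
5149 = 2*2053 + 1043
2053 = 1*1043 + 1010
1043 = 1*1010 + 33
1010 = 30*33 + 20
33 = 1*20 + 13
20 = 1*13 + 7
13 = 1*7 + 6
7 = 1*6 + 1
6 = 6*1 + 0
Back-substitute:
1 = 7 − 6
1 = −13 + 2·7
1 = 2·20 − 3·13
1 = −3·33 + 5·20
1 = 5·1010 − 153·33
1 = −153·1043 + 158·1010
1 = 158·2053 − 311·1043
1 = −311·5149 + 780·2053
1 = 780·17500 − 2651·5149
So 5149·(-2651) ≡ 1 (mod 17500), hence d ≡ -2651 ≡ 14849 (mod 17500).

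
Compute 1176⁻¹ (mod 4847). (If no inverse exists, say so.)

Run Euclid on (4847, 1176):
4847 = 4*1176 + 143
1176 = 8*143 + 32
143 = 4*32 + 15
32 = 2*15 + 2
15 = 7*2 + 1
2 = 2*1 + 0
The gcd is 1. Working backward:
1 = 15 − 7·2
1 = −7·32 + 15·15
1 = 15·143 − 67·32
1 = −67·1176 + 551·143
1 = 551·4847 − 2271·1176
Hence 1176⁻¹ ≡ -2271 ≡ 2576 (mod 4847).

2576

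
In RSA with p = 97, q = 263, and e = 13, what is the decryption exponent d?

17413

φ(n) = (p−1)(q−1) = 96·262 = 25152.
Need d with 13·d ≡ 1 (mod 25152). Apply the extended Euclidean algorithm:
25152 = 1934*13 + 10
13 = 1*10 + 3
10 = 3*3 + 1
3 = 3*1 + 0
Back-substitute:
1 = 10 − 3·3
1 = −3·13 + 4·10
1 = 4·25152 − 7739·13
So 13·(-7739) ≡ 1 (mod 25152), hence d ≡ -7739 ≡ 17413 (mod 25152).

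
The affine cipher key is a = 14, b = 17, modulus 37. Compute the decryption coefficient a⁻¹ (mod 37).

8

Extended Euclidean algorithm:
37 = 2*14 + 9
14 = 1*9 + 5
9 = 1*5 + 4
5 = 1*4 + 1
4 = 4*1 + 0
gcd = 1, so the inverse exists. Back-substitute:
1 = 5 − 4
1 = −9 + 2·5
1 = 2·14 − 3·9
1 = −3·37 + 8·14
So 14·8 ≡ 1 (mod 37).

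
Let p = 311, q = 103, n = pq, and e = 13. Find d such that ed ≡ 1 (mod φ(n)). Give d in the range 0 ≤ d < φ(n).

φ(n) = (p−1)(q−1) = 310·102 = 31620.
Need d with 13·d ≡ 1 (mod 31620). Apply the extended Euclidean algorithm:
31620 = 2432·13 + 4
13 = 3·4 + 1
4 = 4·1 + 0
Back-substitute:
1 = 13 − 3·4
1 = −3·31620 + 7297·13
So 13·7297 ≡ 1 (mod 31620), hence d = 7297.

7297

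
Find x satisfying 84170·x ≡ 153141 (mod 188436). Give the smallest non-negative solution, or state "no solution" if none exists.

gcd(84170, 188436):
188436 = 2×84170 + 20096
84170 = 4×20096 + 3786
20096 = 5×3786 + 1166
3786 = 3×1166 + 288
1166 = 4×288 + 14
288 = 20×14 + 8
14 = 1×8 + 6
8 = 1×6 + 2
6 = 3×2 + 0
gcd = 2, but 2 ∤ 153141, so the congruence has no solution.

no solution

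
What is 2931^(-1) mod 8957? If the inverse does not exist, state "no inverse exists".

Run Euclid on (8957, 2931):
8957 = 3*2931 + 164
2931 = 17*164 + 143
164 = 1*143 + 21
143 = 6*21 + 17
21 = 1*17 + 4
17 = 4*4 + 1
4 = 4*1 + 0
The gcd is 1. Working backward:
1 = 17 − 4·4
1 = −4·21 + 5·17
1 = 5·143 − 34·21
1 = −34·164 + 39·143
1 = 39·2931 − 697·164
1 = −697·8957 + 2130·2931
So 2931·2130 ≡ 1 (mod 8957).

2130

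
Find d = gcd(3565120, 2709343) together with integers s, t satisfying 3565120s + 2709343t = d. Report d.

13

Repeated division:
3565120 = 1×2709343 + 855777
2709343 = 3×855777 + 142012
855777 = 6×142012 + 3705
142012 = 38×3705 + 1222
3705 = 3×1222 + 39
1222 = 31×39 + 13
39 = 3×13 + 0
gcd(3565120, 2709343) = 13.
Express as a combination:
13 = 1222 − 31·39
13 = −31·3705 + 94·1222
13 = 94·142012 − 3603·3705
13 = −3603·855777 + 21712·142012
13 = 21712·2709343 − 68739·855777
13 = −68739·3565120 + 90451·2709343
So 13 = (-68739)·3565120 + (90451)·2709343.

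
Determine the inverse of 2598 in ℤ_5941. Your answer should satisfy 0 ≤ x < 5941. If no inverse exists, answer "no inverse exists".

Run Euclid on (5941, 2598):
5941 = 2×2598 + 745
2598 = 3×745 + 363
745 = 2×363 + 19
363 = 19×19 + 2
19 = 9×2 + 1
2 = 2×1 + 0
The gcd is 1. Working backward:
1 = 19 − 9·2
1 = −9·363 + 172·19
1 = 172·745 − 353·363
1 = −353·2598 + 1231·745
1 = 1231·5941 − 2815·2598
Thus 2598·(-2815) ≡ 1 (mod 5941); reducing, -2815 mod 5941 = 3126.

3126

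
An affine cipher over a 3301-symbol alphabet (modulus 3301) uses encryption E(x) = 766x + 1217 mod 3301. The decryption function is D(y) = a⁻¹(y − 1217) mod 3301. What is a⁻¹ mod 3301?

2521

gcd(3301, 766) by repeated division:
3301 = 4×766 + 237
766 = 3×237 + 55
237 = 4×55 + 17
55 = 3×17 + 4
17 = 4×4 + 1
4 = 4×1 + 0
The gcd is 1. Working backward:
1 = 17 − 4·4
1 = −4·55 + 13·17
1 = 13·237 − 56·55
1 = −56·766 + 181·237
1 = 181·3301 − 780·766
Hence 766⁻¹ ≡ -780 ≡ 2521 (mod 3301).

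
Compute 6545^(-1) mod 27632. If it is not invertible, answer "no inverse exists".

no inverse exists

Euclidean algorithm on 27632, 6545:
27632 = 4*6545 + 1452
6545 = 4*1452 + 737
1452 = 1*737 + 715
737 = 1*715 + 22
715 = 32*22 + 11
22 = 2*11 + 0
gcd(6545, 27632) = 11 ≠ 1, so 6545 has no multiplicative inverse modulo 27632.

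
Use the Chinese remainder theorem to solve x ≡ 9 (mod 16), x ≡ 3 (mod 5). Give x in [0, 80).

73

Write x = 9 + 16·k. Then 16·k ≡ 3 − 9 ≡ 4 (mod 5).
Need 16⁻¹ mod 5. Extended Euclid on (5, 1):
5 = 5×1 + 0
16⁻¹ ≡ 1 (mod 5), so k ≡ 1·4 ≡ 4 (mod 5).
x = 9 + 16·4 = 73.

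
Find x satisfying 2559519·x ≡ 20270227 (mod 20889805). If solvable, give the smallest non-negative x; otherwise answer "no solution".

10970653

First find gcd(2559519, 20889805):
20889805 = 8*2559519 + 413653
2559519 = 6*413653 + 77601
413653 = 5*77601 + 25648
77601 = 3*25648 + 657
25648 = 39*657 + 25
657 = 26*25 + 7
25 = 3*7 + 4
7 = 1*4 + 3
4 = 1*3 + 1
3 = 3*1 + 0
gcd = 1, so a unique solution mod 20889805 exists.
Back-substitute for the Bézout coefficients:
1 = 4 − 3
1 = −7 + 2·4
1 = 2·25 − 7·7
1 = −7·657 + 184·25
1 = 184·25648 − 7183·657
1 = −7183·77601 + 21733·25648
1 = 21733·413653 − 115848·77601
1 = −115848·2559519 + 716821·413653
1 = 716821·20889805 − 5850416·2559519
So 2559519·(-5850416) ≡ 1 (mod 20889805), giving 2559519⁻¹ ≡ 15039389.
x ≡ 2559519⁻¹·20270227 ≡ 15039389·20270227 ≡ 10970653 (mod 20889805).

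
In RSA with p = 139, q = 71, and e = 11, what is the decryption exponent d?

φ(n) = (p−1)(q−1) = 138·70 = 9660.
Need d with 11·d ≡ 1 (mod 9660). Apply the extended Euclidean algorithm:
9660 = 878*11 + 2
11 = 5*2 + 1
2 = 2*1 + 0
Back-substitute:
1 = 11 − 5·2
1 = −5·9660 + 4391·11
So 11·4391 ≡ 1 (mod 9660), hence d = 4391.

4391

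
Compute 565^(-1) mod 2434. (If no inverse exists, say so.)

gcd(2434, 565) by repeated division:
2434 = 4*565 + 174
565 = 3*174 + 43
174 = 4*43 + 2
43 = 21*2 + 1
2 = 2*1 + 0
Since gcd(565, 2434) = 1, back-substitute to write 1 as a combination:
1 = 43 − 21·2
1 = −21·174 + 85·43
1 = 85·565 − 276·174
1 = −276·2434 + 1189·565
So 565·1189 ≡ 1 (mod 2434).

1189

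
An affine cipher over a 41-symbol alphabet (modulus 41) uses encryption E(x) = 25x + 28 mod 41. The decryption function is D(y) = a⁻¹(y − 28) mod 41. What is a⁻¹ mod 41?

Run Euclid on (41, 25):
41 = 1*25 + 16
25 = 1*16 + 9
16 = 1*9 + 7
9 = 1*7 + 2
7 = 3*2 + 1
2 = 2*1 + 0
gcd = 1, so the inverse exists. Back-substitute:
1 = 7 − 3·2
1 = −3·9 + 4·7
1 = 4·16 − 7·9
1 = −7·25 + 11·16
1 = 11·41 − 18·25
So 25·(-18) ≡ 1 (mod 41), and -18 ≡ 23 (mod 41).

23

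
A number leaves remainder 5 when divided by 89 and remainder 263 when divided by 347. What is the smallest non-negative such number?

30799

Write x = 5 + 89·k. Then 89·k ≡ 263 − 5 ≡ 258 (mod 347).
Need 89⁻¹ mod 347. Extended Euclid on (347, 89):
347 = 3·89 + 80
89 = 1·80 + 9
80 = 8·9 + 8
9 = 1·8 + 1
8 = 8·1 + 0
Back-substitute:
1 = 9 − 8
1 = −80 + 9·9
1 = 9·89 − 10·80
1 = −10·347 + 39·89
89⁻¹ ≡ 39 (mod 347), so k ≡ 39·258 ≡ 346 (mod 347).
x = 5 + 89·346 = 30799.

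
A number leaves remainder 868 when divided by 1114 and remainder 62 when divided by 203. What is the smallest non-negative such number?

Write x = 868 + 1114·k. Then 1114·k ≡ 62 − 868 ≡ 6 (mod 203).
Need 1114⁻¹ mod 203. Extended Euclid on (203, 99):
203 = 2·99 + 5
99 = 19·5 + 4
5 = 1·4 + 1
4 = 4·1 + 0
Back-substitute:
1 = 5 − 4
1 = −99 + 20·5
1 = 20·203 − 41·99
1114⁻¹ ≡ 162 (mod 203), so k ≡ 162·6 ≡ 160 (mod 203).
x = 868 + 1114·160 = 179108.

179108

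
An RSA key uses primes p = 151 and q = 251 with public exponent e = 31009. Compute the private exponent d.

φ(n) = (p−1)(q−1) = 150·250 = 37500.
Need d with 31009·d ≡ 1 (mod 37500). Apply the extended Euclidean algorithm:
37500 = 1×31009 + 6491
31009 = 4×6491 + 5045
6491 = 1×5045 + 1446
5045 = 3×1446 + 707
1446 = 2×707 + 32
707 = 22×32 + 3
32 = 10×3 + 2
3 = 1×2 + 1
2 = 2×1 + 0
Back-substitute:
1 = 3 − 2
1 = −32 + 11·3
1 = 11·707 − 243·32
1 = −243·1446 + 497·707
1 = 497·5045 − 1734·1446
1 = −1734·6491 + 2231·5045
1 = 2231·31009 − 10658·6491
1 = −10658·37500 + 12889·31009
So 31009·12889 ≡ 1 (mod 37500), hence d = 12889.

12889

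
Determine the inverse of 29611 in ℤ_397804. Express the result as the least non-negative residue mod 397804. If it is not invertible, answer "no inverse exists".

Extended Euclidean algorithm:
397804 = 13·29611 + 12861
29611 = 2·12861 + 3889
12861 = 3·3889 + 1194
3889 = 3·1194 + 307
1194 = 3·307 + 273
307 = 1·273 + 34
273 = 8·34 + 1
34 = 34·1 + 0
gcd = 1, so the inverse exists. Back-substitute:
1 = 273 − 8·34
1 = −8·307 + 9·273
1 = 9·1194 − 35·307
1 = −35·3889 + 114·1194
1 = 114·12861 − 377·3889
1 = −377·29611 + 868·12861
1 = 868·397804 − 11661·29611
Thus 29611·(-11661) ≡ 1 (mod 397804); reducing, -11661 mod 397804 = 386143.

386143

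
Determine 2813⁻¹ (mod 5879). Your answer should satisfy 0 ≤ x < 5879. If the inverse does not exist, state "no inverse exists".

Extended Euclidean algorithm:
5879 = 2×2813 + 253
2813 = 11×253 + 30
253 = 8×30 + 13
30 = 2×13 + 4
13 = 3×4 + 1
4 = 4×1 + 0
Since gcd(2813, 5879) = 1, back-substitute to write 1 as a combination:
1 = 13 − 3·4
1 = −3·30 + 7·13
1 = 7·253 − 59·30
1 = −59·2813 + 656·253
1 = 656·5879 − 1371·2813
Hence 2813⁻¹ ≡ -1371 ≡ 4508 (mod 5879).

4508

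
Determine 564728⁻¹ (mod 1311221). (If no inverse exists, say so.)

gcd(1311221, 564728) by repeated division:
1311221 = 2×564728 + 181765
564728 = 3×181765 + 19433
181765 = 9×19433 + 6868
19433 = 2×6868 + 5697
6868 = 1×5697 + 1171
5697 = 4×1171 + 1013
1171 = 1×1013 + 158
1013 = 6×158 + 65
158 = 2×65 + 28
65 = 2×28 + 9
28 = 3×9 + 1
9 = 9×1 + 0
gcd = 1, so the inverse exists. Back-substitute:
1 = 28 − 3·9
1 = −3·65 + 7·28
1 = 7·158 − 17·65
1 = −17·1013 + 109·158
1 = 109·1171 − 126·1013
1 = −126·5697 + 613·1171
1 = 613·6868 − 739·5697
1 = −739·19433 + 2091·6868
1 = 2091·181765 − 19558·19433
1 = −19558·564728 + 60765·181765
1 = 60765·1311221 − 141088·564728
So 564728·(-141088) ≡ 1 (mod 1311221), and -141088 ≡ 1170133 (mod 1311221).

1170133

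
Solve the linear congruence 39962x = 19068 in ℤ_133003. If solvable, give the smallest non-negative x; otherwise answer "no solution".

no solution

gcd(39962, 133003):
133003 = 3·39962 + 13117
39962 = 3·13117 + 611
13117 = 21·611 + 286
611 = 2·286 + 39
286 = 7·39 + 13
39 = 3·13 + 0
gcd = 13, but 13 ∤ 19068, so the congruence has no solution.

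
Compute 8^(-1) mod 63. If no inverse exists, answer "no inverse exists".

8

Extended Euclidean algorithm:
63 = 7×8 + 7
8 = 1×7 + 1
7 = 7×1 + 0
gcd = 1, so the inverse exists. Back-substitute:
1 = 8 − 7
1 = −63 + 8·8
So 8·8 ≡ 1 (mod 63).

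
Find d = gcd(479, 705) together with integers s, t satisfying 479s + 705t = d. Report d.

Euclidean algorithm:
705 = 1×479 + 226
479 = 2×226 + 27
226 = 8×27 + 10
27 = 2×10 + 7
10 = 1×7 + 3
7 = 2×3 + 1
3 = 3×1 + 0
gcd(479, 705) = 1.
Express as a combination:
1 = 7 − 2·3
1 = −2·10 + 3·7
1 = 3·27 − 8·10
1 = −8·226 + 67·27
1 = 67·479 − 142·226
1 = −142·705 + 209·479
So 1 = (-142)·705 + (209)·479.

1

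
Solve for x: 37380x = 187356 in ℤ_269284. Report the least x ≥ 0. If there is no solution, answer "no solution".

First find gcd(37380, 269284):
269284 = 7×37380 + 7624
37380 = 4×7624 + 6884
7624 = 1×6884 + 740
6884 = 9×740 + 224
740 = 3×224 + 68
224 = 3×68 + 20
68 = 3×20 + 8
20 = 2×8 + 4
8 = 2×4 + 0
gcd = 4 and 4 | 187356, so solutions exist. Divide through by 4: 9345x ≡ 46839 (mod 67321).
Now find 9345⁻¹ mod 67321:
67321 = 7·9345 + 1906
9345 = 4·1906 + 1721
1906 = 1·1721 + 185
1721 = 9·185 + 56
185 = 3·56 + 17
56 = 3·17 + 5
17 = 3·5 + 2
5 = 2·2 + 1
2 = 2·1 + 0
Back-substitute:
1 = 5 − 2·2
1 = −2·17 + 7·5
1 = 7·56 − 23·17
1 = −23·185 + 76·56
1 = 76·1721 − 707·185
1 = −707·1906 + 783·1721
1 = 783·9345 − 3839·1906
1 = −3839·67321 + 27656·9345
So 9345⁻¹ ≡ 27656 (mod 67321).
Then x ≡ 27656·46839 ≡ 56023 (mod 67321); the smallest non-negative solution is x = 56023.

56023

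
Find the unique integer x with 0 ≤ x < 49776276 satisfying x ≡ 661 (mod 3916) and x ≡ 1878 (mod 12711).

17301549

Write x = 661 + 3916·k. Then 3916·k ≡ 1878 − 661 ≡ 1217 (mod 12711).
Need 3916⁻¹ mod 12711. Extended Euclid on (12711, 3916):
12711 = 3·3916 + 963
3916 = 4·963 + 64
963 = 15·64 + 3
64 = 21·3 + 1
3 = 3·1 + 0
Back-substitute:
1 = 64 − 21·3
1 = −21·963 + 316·64
1 = 316·3916 − 1285·963
1 = −1285·12711 + 4171·3916
3916⁻¹ ≡ 4171 (mod 12711), so k ≡ 4171·1217 ≡ 4418 (mod 12711).
x = 661 + 3916·4418 = 17301549.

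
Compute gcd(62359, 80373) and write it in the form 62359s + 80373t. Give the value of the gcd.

1

Repeated division:
80373 = 1·62359 + 18014
62359 = 3·18014 + 8317
18014 = 2·8317 + 1380
8317 = 6·1380 + 37
1380 = 37·37 + 11
37 = 3·11 + 4
11 = 2·4 + 3
4 = 1·3 + 1
3 = 3·1 + 0
gcd(62359, 80373) = 1.
Back-substituting:
1 = 4 − 3
1 = −11 + 3·4
1 = 3·37 − 10·11
1 = −10·1380 + 373·37
1 = 373·8317 − 2248·1380
1 = −2248·18014 + 4869·8317
1 = 4869·62359 − 16855·18014
1 = −16855·80373 + 21724·62359
So 1 = (-16855)·80373 + (21724)·62359.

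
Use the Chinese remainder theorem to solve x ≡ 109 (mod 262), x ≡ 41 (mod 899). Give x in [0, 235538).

Write x = 109 + 262·k. Then 262·k ≡ 41 − 109 ≡ 831 (mod 899).
Need 262⁻¹ mod 899. Extended Euclid on (899, 262):
899 = 3·262 + 113
262 = 2·113 + 36
113 = 3·36 + 5
36 = 7·5 + 1
5 = 5·1 + 0
Back-substitute:
1 = 36 − 7·5
1 = −7·113 + 22·36
1 = 22·262 − 51·113
1 = −51·899 + 175·262
262⁻¹ ≡ 175 (mod 899), so k ≡ 175·831 ≡ 686 (mod 899).
x = 109 + 262·686 = 179841.

179841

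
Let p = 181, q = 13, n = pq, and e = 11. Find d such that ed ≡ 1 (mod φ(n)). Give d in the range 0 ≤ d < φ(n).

φ(n) = (p−1)(q−1) = 180·12 = 2160.
Need d with 11·d ≡ 1 (mod 2160). Apply the extended Euclidean algorithm:
2160 = 196×11 + 4
11 = 2×4 + 3
4 = 1×3 + 1
3 = 3×1 + 0
Back-substitute:
1 = 4 − 3
1 = −11 + 3·4
1 = 3·2160 − 589·11
So 11·(-589) ≡ 1 (mod 2160), hence d ≡ -589 ≡ 1571 (mod 2160).

1571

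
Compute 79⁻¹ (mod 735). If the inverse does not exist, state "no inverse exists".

Extended Euclidean algorithm:
735 = 9·79 + 24
79 = 3·24 + 7
24 = 3·7 + 3
7 = 2·3 + 1
3 = 3·1 + 0
Since gcd(79, 735) = 1, back-substitute to write 1 as a combination:
1 = 7 − 2·3
1 = −2·24 + 7·7
1 = 7·79 − 23·24
1 = −23·735 + 214·79
So 79·214 ≡ 1 (mod 735).

214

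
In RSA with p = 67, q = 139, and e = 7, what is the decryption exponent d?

7807

φ(n) = (p−1)(q−1) = 66·138 = 9108.
Need d with 7·d ≡ 1 (mod 9108). Apply the extended Euclidean algorithm:
9108 = 1301*7 + 1
7 = 7*1 + 0
Back-substitute:
1 = 9108 − 1301·7
So 7·(-1301) ≡ 1 (mod 9108), hence d ≡ -1301 ≡ 7807 (mod 9108).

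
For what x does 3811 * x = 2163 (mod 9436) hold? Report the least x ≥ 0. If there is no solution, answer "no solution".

First find gcd(3811, 9436):
9436 = 2*3811 + 1814
3811 = 2*1814 + 183
1814 = 9*183 + 167
183 = 1*167 + 16
167 = 10*16 + 7
16 = 2*7 + 2
7 = 3*2 + 1
2 = 2*1 + 0
gcd = 1, so a unique solution mod 9436 exists.
Back-substitute for the Bézout coefficients:
1 = 7 − 3·2
1 = −3·16 + 7·7
1 = 7·167 − 73·16
1 = −73·183 + 80·167
1 = 80·1814 − 793·183
1 = −793·3811 + 1666·1814
1 = 1666·9436 − 4125·3811
So 3811·(-4125) ≡ 1 (mod 9436), giving 3811⁻¹ ≡ 5311.
x ≡ 3811⁻¹·2163 ≡ 5311·2163 ≡ 4081 (mod 9436).

4081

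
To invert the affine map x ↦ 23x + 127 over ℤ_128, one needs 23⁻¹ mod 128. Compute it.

39

Extended Euclidean algorithm:
128 = 5×23 + 13
23 = 1×13 + 10
13 = 1×10 + 3
10 = 3×3 + 1
3 = 3×1 + 0
gcd = 1, so the inverse exists. Back-substitute:
1 = 10 − 3·3
1 = −3·13 + 4·10
1 = 4·23 − 7·13
1 = −7·128 + 39·23
So 23·39 ≡ 1 (mod 128).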